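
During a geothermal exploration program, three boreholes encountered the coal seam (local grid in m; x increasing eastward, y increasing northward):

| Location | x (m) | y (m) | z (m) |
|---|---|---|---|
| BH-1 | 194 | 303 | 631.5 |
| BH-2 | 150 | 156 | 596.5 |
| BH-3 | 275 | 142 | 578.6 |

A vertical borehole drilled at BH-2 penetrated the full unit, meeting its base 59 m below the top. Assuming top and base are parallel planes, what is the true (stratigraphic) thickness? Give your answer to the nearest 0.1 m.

56.6 m

Let the plane be z = a·x + b·y + c.
BH-2−BH-1: −44a − 147b = −35;  BH-3−BH-1: 81a − 161b = −52.9.
Solving gives a = −0.11275, b = 0.27184.
|∇z| = √(a²+b²) = 0.29430, so dip δ = arctan(0.29430) = 16.40°.
True thickness = vertical thickness × cos δ = 59 × cos 16.40° = 56.6 m.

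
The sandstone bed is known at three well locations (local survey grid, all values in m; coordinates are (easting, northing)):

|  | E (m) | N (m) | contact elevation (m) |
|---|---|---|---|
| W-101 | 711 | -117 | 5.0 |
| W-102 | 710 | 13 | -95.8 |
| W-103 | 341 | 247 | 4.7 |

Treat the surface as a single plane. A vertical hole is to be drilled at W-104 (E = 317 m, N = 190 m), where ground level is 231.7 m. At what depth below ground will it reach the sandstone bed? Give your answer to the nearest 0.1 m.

164.0 m

Let the plane be z = a·E + b·N + c.
W-102−W-101: −1a + 130b = −100.8;  W-103−W-101: −370a + 364b = −0.3.
Solving gives a = −0.76781, b = −0.78129.
Then c = 5 − a·711 − b·-117 = 459.50.
At (317, 190): z_contact = −243.40 − 148.45 + 459.50 = 67.66 m.
Depth below ground = 231.7 − 67.66 = 164.0 m.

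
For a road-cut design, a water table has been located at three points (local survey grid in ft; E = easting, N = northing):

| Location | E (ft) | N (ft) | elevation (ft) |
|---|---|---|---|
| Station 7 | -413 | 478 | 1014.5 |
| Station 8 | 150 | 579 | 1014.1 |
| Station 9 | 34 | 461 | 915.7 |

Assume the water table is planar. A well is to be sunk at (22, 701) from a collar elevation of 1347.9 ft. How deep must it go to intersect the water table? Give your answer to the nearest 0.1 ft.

186.8 ft

Two edge vectors: Station 7→Station 8 = (563, 101, -0.4), Station 7→Station 9 = (447, -17, -98.8).
Normal n = (Station 7→Station 8) × (Station 7→Station 9) = (-9985.6, 55445.6, -54718).
So ∂z/∂E = −n_x/n_z = −0.18249 and ∂z/∂N = −n_y/n_z = 1.01330.
Intercept c from Station 7: 1014.5 − 75.37 − 484.36 = 454.77.
At (22, 701): z_contact = −4.01 + 710.32 + 454.77 = 1161.08 ft.
Depth below ground = 1347.9 − 1161.08 = 186.8 ft.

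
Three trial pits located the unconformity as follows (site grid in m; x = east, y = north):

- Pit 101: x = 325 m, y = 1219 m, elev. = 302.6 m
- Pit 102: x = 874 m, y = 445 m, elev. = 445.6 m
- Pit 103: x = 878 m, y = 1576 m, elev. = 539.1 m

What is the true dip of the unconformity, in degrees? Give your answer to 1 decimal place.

Two edge vectors: Pit 101→Pit 102 = (549, -774, 143), Pit 101→Pit 103 = (553, 357, 236.5).
Normal n = (Pit 101→Pit 102) × (Pit 101→Pit 103) = (-234102, -50759.5, 624015).
So ∂z/∂x = −n_x/n_z = 0.37515 and ∂z/∂y = −n_y/n_z = 0.08134.
Gradient magnitude |∇z| = √(a² + b²) = √(0.14074 + 0.00662) = 0.38387.
True dip = arctan(0.38387) = 21.0°, dipping toward WSW (azimuth ≈ 258°).

21.0°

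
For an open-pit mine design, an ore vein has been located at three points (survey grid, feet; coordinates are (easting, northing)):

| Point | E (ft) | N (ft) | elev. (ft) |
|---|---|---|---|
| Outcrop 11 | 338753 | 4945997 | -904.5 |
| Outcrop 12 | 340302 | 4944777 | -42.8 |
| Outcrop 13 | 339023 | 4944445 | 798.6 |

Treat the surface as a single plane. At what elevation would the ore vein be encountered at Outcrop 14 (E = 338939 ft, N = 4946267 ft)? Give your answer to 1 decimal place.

-1283.9 ft

Let the plane be z = a·E + b·N + c.
Outcrop 12−Outcrop 11: 1549a − 1220b = 861.7;  Outcrop 13−Outcrop 11: 270a − 1552b = 1703.1.
Solving gives a = −0.356891193, b = −1.159446277.
Then c = -904.5 − a·338753 − b·4945997 = 5854611.27.
At (338939, 4946267): z = −120964.3 − 5734930.9 + 5854611.27 = -1283.9 ft.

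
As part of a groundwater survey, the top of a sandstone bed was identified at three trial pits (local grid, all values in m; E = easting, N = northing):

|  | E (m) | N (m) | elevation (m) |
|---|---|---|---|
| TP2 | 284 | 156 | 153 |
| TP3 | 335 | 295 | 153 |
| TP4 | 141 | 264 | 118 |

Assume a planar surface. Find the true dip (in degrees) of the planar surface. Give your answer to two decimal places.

Two edge vectors: TP2→TP3 = (51, 139, 0), TP2→TP4 = (-143, 108, -35).
Normal n = (TP2→TP3) × (TP2→TP4) = (-4865, 1785, 25385).
So ∂z/∂E = −n_x/n_z = 0.19165 and ∂z/∂N = −n_y/n_z = −0.07032.
Gradient magnitude |∇z| = √(a² + b²) = √(0.03673 + 0.00494) = 0.20414.
True dip = arctan(0.20414) = 11.54°, dipping toward WNW (azimuth ≈ 290°).

11.54°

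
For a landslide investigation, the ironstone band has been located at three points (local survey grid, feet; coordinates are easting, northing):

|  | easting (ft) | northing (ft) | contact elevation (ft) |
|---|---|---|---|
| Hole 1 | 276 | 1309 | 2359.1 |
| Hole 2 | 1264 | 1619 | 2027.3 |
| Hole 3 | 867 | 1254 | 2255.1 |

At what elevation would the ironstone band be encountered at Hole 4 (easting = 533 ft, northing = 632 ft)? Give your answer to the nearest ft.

2570 ft

Let the plane be z = a·easting + b·northing + c.
Hole 2−Hole 1: 988a + 310b = −331.8;  Hole 3−Hole 1: 591a − 55b = −104.
Solving gives a = −0.21254, b = −0.39294.
Then c = 2359.1 − a·276 − b·1309 = 2932.11.
At (533, 632): z = −113.3 − 248.3 + 2932.11 = 2570.5 ft.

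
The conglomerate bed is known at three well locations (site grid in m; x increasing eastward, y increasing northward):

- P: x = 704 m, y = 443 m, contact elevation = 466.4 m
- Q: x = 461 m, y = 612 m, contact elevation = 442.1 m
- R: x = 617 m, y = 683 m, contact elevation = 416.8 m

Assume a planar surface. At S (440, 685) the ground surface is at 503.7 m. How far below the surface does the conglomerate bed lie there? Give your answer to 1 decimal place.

Let the plane be z = a·x + b·y + c.
Q−P: −243a + 169b = −24.3;  R−P: −87a + 240b = −49.6.
Solving gives a = −0.05847, b = −0.22786.
Then c = 466.4 − a·704 − b·443 = 608.51.
At (440, 685): z_contact = −25.73 − 156.09 + 608.51 = 426.69 m.
Depth below ground = 503.7 − 426.69 = 77.0 m.

77.0 m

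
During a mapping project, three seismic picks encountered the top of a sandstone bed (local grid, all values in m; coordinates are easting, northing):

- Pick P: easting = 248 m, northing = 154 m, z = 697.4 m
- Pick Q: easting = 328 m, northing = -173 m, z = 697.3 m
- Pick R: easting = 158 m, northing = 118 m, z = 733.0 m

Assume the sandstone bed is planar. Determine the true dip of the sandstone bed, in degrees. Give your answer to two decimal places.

20.35°

Two edge vectors: Pick P→Pick Q = (80, -327, -0.1), Pick P→Pick R = (-90, -36, 35.6).
Normal n = (Pick P→Pick Q) × (Pick P→Pick R) = (-11644.8, -2839, -32310).
So ∂z/∂easting = −n_x/n_z = −0.36041 and ∂z/∂northing = −n_y/n_z = −0.08787.
Gradient magnitude |∇z| = √(a² + b²) = √(0.12989 + 0.00772) = 0.37096.
True dip = arctan(0.37096) = 20.35°, dipping toward ENE (azimuth ≈ 076°).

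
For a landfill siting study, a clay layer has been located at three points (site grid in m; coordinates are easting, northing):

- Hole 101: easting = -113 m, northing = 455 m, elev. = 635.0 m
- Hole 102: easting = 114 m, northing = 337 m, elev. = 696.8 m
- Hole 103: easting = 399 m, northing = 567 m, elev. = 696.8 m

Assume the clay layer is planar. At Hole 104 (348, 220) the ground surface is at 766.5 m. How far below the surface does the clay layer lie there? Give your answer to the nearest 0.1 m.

Let the plane be z = a·easting + b·northing + c.
Hole 102−Hole 101: 227a − 118b = 61.8;  Hole 103−Hole 101: 512a + 112b = 61.8.
Solving gives a = 0.16559, b = −0.20518.
Then c = 635 − a·-113 − b·455 = 747.07.
At (348, 220): z_contact = 57.62 − 45.14 + 747.07 = 759.55 m.
Depth below ground = 766.5 − 759.55 = 6.9 m.

6.9 m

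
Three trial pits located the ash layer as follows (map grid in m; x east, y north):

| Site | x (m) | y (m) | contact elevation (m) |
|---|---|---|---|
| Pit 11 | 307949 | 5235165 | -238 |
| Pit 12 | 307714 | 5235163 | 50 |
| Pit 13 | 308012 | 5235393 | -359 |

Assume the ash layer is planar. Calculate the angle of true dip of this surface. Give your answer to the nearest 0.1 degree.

Let the plane be z = a·x + b·y + c.
Pit 12−Pit 11: −235a − 2b = 288;  Pit 13−Pit 11: 63a + 228b = −121.
Solving gives a = −1.22389, b = −0.19252.
Gradient magnitude |∇z| = √(a² + b²) = √(1.49792 + 0.03706) = 1.23894.
True dip = arctan(1.23894) = 51.1°, dipping toward E (azimuth ≈ 081°).

51.1°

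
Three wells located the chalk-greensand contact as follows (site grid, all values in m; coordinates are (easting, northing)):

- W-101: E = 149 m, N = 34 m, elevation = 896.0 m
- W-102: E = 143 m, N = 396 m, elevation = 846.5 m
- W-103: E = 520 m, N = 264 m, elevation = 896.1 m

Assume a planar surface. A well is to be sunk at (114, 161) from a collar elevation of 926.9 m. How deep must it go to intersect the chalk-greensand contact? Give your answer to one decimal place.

51.0 m

Let the plane be z = a·E + b·N + c.
W-102−W-101: −6a + 362b = −49.5;  W-103−W-101: 371a + 230b = 0.1.
Solving gives a = 0.08418, b = −0.13535.
Then c = 896 − a·149 − b·34 = 888.06.
At (114, 161): z_contact = 9.60 − 21.79 + 888.06 = 875.86 m.
Depth below ground = 926.9 − 875.86 = 51.0 m.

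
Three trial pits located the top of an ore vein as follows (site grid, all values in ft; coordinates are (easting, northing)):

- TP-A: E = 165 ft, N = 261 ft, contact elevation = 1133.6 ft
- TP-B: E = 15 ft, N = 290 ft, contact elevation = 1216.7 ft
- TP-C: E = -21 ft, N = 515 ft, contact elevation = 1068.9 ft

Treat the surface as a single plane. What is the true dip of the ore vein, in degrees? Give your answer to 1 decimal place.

Let the plane be z = a·E + b·N + c.
TP-B−TP-A: −150a + 29b = 83.1;  TP-C−TP-A: −186a + 254b = −64.7.
Solving gives a = −0.70274, b = −0.76933.
Gradient magnitude |∇z| = √(a² + b²) = √(0.49384 + 0.59186) = 1.04197.
True dip = arctan(1.04197) = 46.2°, dipping toward NE (azimuth ≈ 042°).

46.2°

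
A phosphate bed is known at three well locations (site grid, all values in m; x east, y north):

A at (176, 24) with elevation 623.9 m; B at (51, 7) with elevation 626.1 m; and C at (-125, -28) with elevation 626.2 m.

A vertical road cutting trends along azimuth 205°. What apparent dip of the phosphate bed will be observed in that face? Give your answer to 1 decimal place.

Two edge vectors: A→B = (-125, -17, 2.2), A→C = (-301, -52, 2.3).
Normal n = (A→B) × (A→C) = (75.3, -374.7, 1383).
So ∂z/∂x = −n_x/n_z = −0.05445 and ∂z/∂y = −n_y/n_z = 0.27093.
Unit vector along 205° is (sin 205°, cos 205°) = (-0.4226, -0.9063).
Slope in that direction = a·(-0.4226) + b·(-0.9063) = −0.22254.
Apparent dip = arctan|0.22254| = 12.5° (true dip is 15.4°, so apparent ≤ true as expected).

12.5°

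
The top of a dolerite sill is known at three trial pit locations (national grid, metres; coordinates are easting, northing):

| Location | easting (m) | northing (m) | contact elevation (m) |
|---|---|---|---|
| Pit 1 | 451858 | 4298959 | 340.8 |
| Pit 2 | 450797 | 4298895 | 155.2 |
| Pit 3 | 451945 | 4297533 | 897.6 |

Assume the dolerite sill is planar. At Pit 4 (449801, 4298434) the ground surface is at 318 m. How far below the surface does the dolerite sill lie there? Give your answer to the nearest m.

185 m

Two edge vectors: Pit 1→Pit 2 = (-1061, -64, -185.6), Pit 1→Pit 3 = (87, -1426, 556.8).
Normal n = (Pit 1→Pit 2) × (Pit 1→Pit 3) = (-300300.8, 574617.6, 1518554).
So ∂z/∂easting = −n_x/n_z = 0.19775444 and ∂z/∂northing = −n_y/n_z = −0.37839787.
Intercept c from Pit 1: 340.8 − 89356.93 + 1626716.93 = 1537700.80.
At (449801, 4298434): z_contact = 88950.1 − 1626518.3 + 1537700.80 = 132.7 m.
Depth below ground = 318 − 132.7 = 185 m.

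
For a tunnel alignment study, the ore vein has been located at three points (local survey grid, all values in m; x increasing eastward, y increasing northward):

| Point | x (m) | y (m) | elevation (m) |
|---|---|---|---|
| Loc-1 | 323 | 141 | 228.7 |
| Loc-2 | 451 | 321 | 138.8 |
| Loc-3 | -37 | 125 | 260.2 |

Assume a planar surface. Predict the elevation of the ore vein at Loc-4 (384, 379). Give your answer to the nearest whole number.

Two edge vectors: Loc-1→Loc-2 = (128, 180, -89.9), Loc-1→Loc-3 = (-360, -16, 31.5).
Normal n = (Loc-1→Loc-2) × (Loc-1→Loc-3) = (4231.6, 28332, 62752).
So ∂z/∂x = −n_x/n_z = −0.06743 and ∂z/∂y = −n_y/n_z = −0.45149.
Intercept c from Loc-1: 228.7 + 21.78 + 63.66 = 314.14.
At (384, 379): z = −25.9 − 171.1 + 314.14 = 117.1 m.

117 m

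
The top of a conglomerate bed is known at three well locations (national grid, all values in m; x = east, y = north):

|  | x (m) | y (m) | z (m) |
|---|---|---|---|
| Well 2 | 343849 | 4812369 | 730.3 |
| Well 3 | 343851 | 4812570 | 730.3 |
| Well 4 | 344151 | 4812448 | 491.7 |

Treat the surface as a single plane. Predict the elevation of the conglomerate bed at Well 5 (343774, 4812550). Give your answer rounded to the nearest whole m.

Two edge vectors: Well 2→Well 3 = (2, 201, 0), Well 2→Well 4 = (302, 79, -238.6).
Normal n = (Well 2→Well 3) × (Well 2→Well 4) = (-47958.6, 477.2, -60544).
So ∂z/∂x = −n_x/n_z = −0.79212804 and ∂z/∂y = −n_y/n_z = 0.00788187.
Intercept c from Well 2: 730.3 + 272372.43 − 37930.47 = 235172.26.
At (343774, 4812550): z = −272313.0 + 37931.9 + 235172.26 = 791.1 m.

791 m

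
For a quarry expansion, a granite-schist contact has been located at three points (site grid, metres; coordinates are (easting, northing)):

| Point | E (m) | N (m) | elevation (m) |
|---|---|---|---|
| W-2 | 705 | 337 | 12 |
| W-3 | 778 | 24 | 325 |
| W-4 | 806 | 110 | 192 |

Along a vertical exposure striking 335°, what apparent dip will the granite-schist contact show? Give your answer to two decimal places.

Let the plane be z = a·E + b·N + c.
W-3−W-2: 73a − 313b = 313;  W-4−W-2: 101a − 227b = 180.
Solving gives a = −0.97799, b = −1.22809.
Unit vector along 335° is (sin 335°, cos 335°) = (-0.4226, 0.9063).
Slope in that direction = a·(-0.4226) + b·(0.9063) = −0.69971.
Apparent dip = arctan|0.69971| = 34.98° (true dip is 57.5°, so apparent ≤ true as expected).

34.98°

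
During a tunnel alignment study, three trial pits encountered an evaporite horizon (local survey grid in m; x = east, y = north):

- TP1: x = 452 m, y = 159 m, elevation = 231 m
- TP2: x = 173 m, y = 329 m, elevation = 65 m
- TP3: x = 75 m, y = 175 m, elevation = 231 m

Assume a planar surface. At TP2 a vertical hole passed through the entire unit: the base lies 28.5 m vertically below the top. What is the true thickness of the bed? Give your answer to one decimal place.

Let the plane be z = a·x + b·y + c.
TP2−TP1: −279a + 170b = −166;  TP3−TP1: −377a + 16b = 0.
Solving gives a = −0.04454, b = −1.04958.
|∇z| = √(a²+b²) = 1.05052, so dip δ = arctan(1.05052) = 46.41°.
True thickness = vertical thickness × cos δ = 28.5 × cos 46.41° = 19.7 m.

19.7 m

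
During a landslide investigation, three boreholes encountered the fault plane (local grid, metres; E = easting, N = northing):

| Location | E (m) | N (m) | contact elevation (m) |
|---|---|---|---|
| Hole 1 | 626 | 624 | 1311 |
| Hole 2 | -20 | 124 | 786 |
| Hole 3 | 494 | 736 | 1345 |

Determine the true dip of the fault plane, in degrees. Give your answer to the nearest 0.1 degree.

Let the plane be z = a·E + b·N + c.
Hole 2−Hole 1: −646a − 500b = −525;  Hole 3−Hole 1: −132a + 112b = 34.
Solving gives a = 0.30213, b = 0.65965.
Gradient magnitude |∇z| = √(a² + b²) = √(0.09128 + 0.43514) = 0.72555.
True dip = arctan(0.72555) = 36.0°, dipping toward SSW (azimuth ≈ 205°).

36.0°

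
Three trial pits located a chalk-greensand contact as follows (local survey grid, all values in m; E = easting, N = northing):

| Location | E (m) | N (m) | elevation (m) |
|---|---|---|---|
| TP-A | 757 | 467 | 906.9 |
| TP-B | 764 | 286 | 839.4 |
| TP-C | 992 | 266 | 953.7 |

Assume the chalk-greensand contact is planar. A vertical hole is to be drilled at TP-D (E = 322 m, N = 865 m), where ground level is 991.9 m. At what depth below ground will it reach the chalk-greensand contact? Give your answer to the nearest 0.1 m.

Let the plane be z = a·E + b·N + c.
TP-B−TP-A: 7a − 181b = −67.5;  TP-C−TP-A: 235a − 201b = 46.8.
Solving gives a = 0.53585, b = 0.39365.
Then c = 906.9 − a·757 − b·467 = 317.43.
At (322, 865): z_contact = 172.54 + 340.51 + 317.43 = 830.48 m.
Depth below ground = 991.9 − 830.48 = 161.4 m.

161.4 m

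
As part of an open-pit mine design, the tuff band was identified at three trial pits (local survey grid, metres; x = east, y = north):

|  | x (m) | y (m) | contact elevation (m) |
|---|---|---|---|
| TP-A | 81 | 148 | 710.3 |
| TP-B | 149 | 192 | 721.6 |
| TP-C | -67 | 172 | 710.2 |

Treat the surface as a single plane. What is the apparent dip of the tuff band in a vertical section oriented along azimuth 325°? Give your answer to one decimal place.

Two edge vectors: TP-A→TP-B = (68, 44, 11.3), TP-A→TP-C = (-148, 24, -0.1).
Normal n = (TP-A→TP-B) × (TP-A→TP-C) = (-275.6, -1665.6, 8144).
So ∂z/∂x = −n_x/n_z = 0.03384 and ∂z/∂y = −n_y/n_z = 0.20452.
Unit vector along 325° is (sin 325°, cos 325°) = (-0.5736, 0.8192).
Slope in that direction = a·(-0.5736) + b·(0.8192) = 0.14812.
Apparent dip = arctan|0.14812| = 8.4° (true dip is 11.7°, so apparent ≤ true as expected).

8.4°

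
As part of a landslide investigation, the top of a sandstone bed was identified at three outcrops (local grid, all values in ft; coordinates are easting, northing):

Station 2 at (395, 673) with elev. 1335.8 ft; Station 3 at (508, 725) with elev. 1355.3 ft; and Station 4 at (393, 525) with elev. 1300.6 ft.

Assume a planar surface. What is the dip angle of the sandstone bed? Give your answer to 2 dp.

Let the plane be z = a·easting + b·northing + c.
Station 3−Station 2: 113a + 52b = 19.5;  Station 4−Station 2: −2a − 148b = −35.2.
Solving gives a = 0.06351, b = 0.23698.
Gradient magnitude |∇z| = √(a² + b²) = √(0.00403 + 0.05616) = 0.24534.
True dip = arctan(0.24534) = 13.78°, dipping toward SSW (azimuth ≈ 195°).

13.78°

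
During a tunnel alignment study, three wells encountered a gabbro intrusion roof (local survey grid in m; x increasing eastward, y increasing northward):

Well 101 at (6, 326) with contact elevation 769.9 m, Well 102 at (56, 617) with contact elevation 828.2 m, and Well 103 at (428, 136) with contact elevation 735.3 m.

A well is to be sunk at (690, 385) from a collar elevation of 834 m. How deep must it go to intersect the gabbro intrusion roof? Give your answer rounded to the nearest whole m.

47 m

Let the plane be z = a·x + b·y + c.
Well 102−Well 101: 50a + 291b = 58.3;  Well 103−Well 101: 422a − 190b = −34.6.
Solving gives a = 0.00762, b = 0.19903.
Then c = 769.9 − a·6 − b·326 = 704.97.
At (690, 385): z_contact = 5.3 + 76.6 + 704.97 = 786.9 m.
Depth below ground = 834 − 786.9 = 47 m.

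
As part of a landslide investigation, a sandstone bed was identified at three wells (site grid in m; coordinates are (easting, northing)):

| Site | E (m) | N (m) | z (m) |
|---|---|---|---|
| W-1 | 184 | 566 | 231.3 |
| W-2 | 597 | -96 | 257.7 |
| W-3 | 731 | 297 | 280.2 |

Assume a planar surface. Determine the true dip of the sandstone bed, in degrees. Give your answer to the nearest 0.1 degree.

5.9°

Let the plane be z = a·E + b·N + c.
W-2−W-1: 413a − 662b = 26.4;  W-3−W-1: 547a − 269b = 48.9.
Solving gives a = 0.10067, b = 0.02293.
Gradient magnitude |∇z| = √(a² + b²) = √(0.01013 + 0.00053) = 0.10325.
True dip = arctan(0.10325) = 5.9°, dipping toward WSW (azimuth ≈ 257°).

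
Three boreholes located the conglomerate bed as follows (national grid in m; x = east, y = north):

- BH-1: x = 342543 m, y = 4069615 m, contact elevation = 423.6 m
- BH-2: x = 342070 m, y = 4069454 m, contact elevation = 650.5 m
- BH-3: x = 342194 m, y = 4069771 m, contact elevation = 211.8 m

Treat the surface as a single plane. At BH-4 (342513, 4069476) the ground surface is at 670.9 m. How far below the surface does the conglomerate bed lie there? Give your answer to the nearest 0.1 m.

Let the plane be z = a·x + b·y + c.
BH-2−BH-1: −473a − 161b = 226.9;  BH-3−BH-1: −349a + 156b = −211.8.
Solving gives a = −0.009975611, b = −1.380009540.
Then c = 423.6 − a·342543 − b·4069615 = 5619948.20.
At (342513, 4069476): z_contact = −3416.78 − 5615915.70 + 5619948.20 = 615.72 m.
Depth below ground = 670.9 − 615.72 = 55.2 m.

55.2 m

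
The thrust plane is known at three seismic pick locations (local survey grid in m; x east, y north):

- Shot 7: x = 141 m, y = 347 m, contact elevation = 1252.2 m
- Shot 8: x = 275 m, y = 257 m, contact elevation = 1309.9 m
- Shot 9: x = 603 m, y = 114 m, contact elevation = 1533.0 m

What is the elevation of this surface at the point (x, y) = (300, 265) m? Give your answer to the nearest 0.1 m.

Two edge vectors: Shot 7→Shot 8 = (134, -90, 57.7), Shot 7→Shot 9 = (462, -233, 280.8).
Normal n = (Shot 7→Shot 8) × (Shot 7→Shot 9) = (-11827.9, -10969.8, 10358).
So ∂z/∂x = −n_x/n_z = 1.14191 and ∂z/∂y = −n_y/n_z = 1.05907.
Intercept c from Shot 7: 1252.2 − 161.01 − 367.50 = 723.70.
At (300, 265): z = 342.6 + 280.7 + 723.70 = 1346.9 m.

1346.9 m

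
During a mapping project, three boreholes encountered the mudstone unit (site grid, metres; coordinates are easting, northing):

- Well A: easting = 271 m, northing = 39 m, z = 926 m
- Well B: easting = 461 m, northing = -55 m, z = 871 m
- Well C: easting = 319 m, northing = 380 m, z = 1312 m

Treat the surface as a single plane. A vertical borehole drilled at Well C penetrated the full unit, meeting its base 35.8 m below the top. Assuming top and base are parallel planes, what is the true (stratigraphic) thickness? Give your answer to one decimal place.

Let the plane be z = a·easting + b·northing + c.
Well B−Well A: 190a − 94b = −55;  Well C−Well A: 48a + 341b = 386.
Solving gives a = 0.25294, b = 1.09636.
|∇z| = √(a²+b²) = 1.12516, so dip δ = arctan(1.12516) = 48.37°.
True thickness = vertical thickness × cos δ = 35.8 × cos 48.37° = 23.8 m.

23.8 m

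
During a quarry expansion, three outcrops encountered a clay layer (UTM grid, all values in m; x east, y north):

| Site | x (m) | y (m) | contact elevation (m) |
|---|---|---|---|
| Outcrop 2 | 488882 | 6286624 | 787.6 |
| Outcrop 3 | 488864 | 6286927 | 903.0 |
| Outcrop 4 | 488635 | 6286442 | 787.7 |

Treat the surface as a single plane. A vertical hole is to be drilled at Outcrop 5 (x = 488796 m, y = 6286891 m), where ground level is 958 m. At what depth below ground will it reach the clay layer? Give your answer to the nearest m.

Let the plane be z = a·x + b·y + c.
Outcrop 3−Outcrop 2: −18a + 303b = 115.4;  Outcrop 4−Outcrop 2: −247a − 182b = 0.1.
Solving gives a = −0.26925125, b = 0.36486296.
Then c = 787.6 − a·488882 − b·6286624 = −2161336.56.
At (488796, 6286891): z_contact = −131608.9 + 2293853.7 − 2161336.56 = 908.2 m.
Depth below ground = 958 − 908.2 = 50 m.

50 m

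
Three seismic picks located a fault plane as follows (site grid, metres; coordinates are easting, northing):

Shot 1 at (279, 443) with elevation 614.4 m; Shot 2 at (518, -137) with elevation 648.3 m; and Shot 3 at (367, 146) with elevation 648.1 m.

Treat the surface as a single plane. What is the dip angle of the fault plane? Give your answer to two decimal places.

Two edge vectors: Shot 1→Shot 2 = (239, -580, 33.9), Shot 1→Shot 3 = (88, -297, 33.7).
Normal n = (Shot 1→Shot 2) × (Shot 1→Shot 3) = (-9477.7, -5071.1, -19943).
So ∂z/∂easting = −n_x/n_z = −0.47524 and ∂z/∂northing = −n_y/n_z = −0.25428.
Gradient magnitude |∇z| = √(a² + b²) = √(0.22585 + 0.06466) = 0.53899.
True dip = arctan(0.53899) = 28.32°, dipping toward ENE (azimuth ≈ 062°).

28.32°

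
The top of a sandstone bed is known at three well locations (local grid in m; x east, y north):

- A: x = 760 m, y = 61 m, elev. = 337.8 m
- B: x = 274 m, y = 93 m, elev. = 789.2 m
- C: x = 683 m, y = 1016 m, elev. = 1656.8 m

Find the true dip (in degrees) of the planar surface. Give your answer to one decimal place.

Two edge vectors: A→B = (-486, 32, 451.4), A→C = (-77, 955, 1319).
Normal n = (A→B) × (A→C) = (-388879, 606276.2, -461666).
So ∂z/∂x = −n_x/n_z = −0.84234 and ∂z/∂y = −n_y/n_z = 1.31324.
Gradient magnitude |∇z| = √(a² + b²) = √(0.70953 + 1.72459) = 1.56017.
True dip = arctan(1.56017) = 57.3°, dipping toward SSE (azimuth ≈ 147°).

57.3°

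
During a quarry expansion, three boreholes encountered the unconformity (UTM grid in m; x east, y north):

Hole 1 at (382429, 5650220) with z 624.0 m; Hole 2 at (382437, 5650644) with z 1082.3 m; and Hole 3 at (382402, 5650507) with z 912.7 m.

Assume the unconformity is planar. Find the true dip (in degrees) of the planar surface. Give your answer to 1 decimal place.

Let the plane be z = a·x + b·y + c.
Hole 2−Hole 1: 8a + 424b = 458.3;  Hole 3−Hole 1: −27a + 287b = 288.7.
Solving gives a = 0.66380, b = 1.06837.
Gradient magnitude |∇z| = √(a² + b²) = √(0.44063 + 1.14142) = 1.25780.
True dip = arctan(1.25780) = 51.5°, dipping toward SSW (azimuth ≈ 212°).

51.5°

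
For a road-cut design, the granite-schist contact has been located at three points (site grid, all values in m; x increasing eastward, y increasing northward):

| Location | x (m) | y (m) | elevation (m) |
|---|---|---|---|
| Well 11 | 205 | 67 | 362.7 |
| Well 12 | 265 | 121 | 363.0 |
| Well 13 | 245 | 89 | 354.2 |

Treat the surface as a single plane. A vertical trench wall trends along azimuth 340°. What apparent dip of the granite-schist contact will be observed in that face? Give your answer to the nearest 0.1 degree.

Let the plane be z = a·x + b·y + c.
Well 12−Well 11: 60a + 54b = 0.3;  Well 13−Well 11: 40a + 22b = −8.5.
Solving gives a = −0.55429, b = 0.62143.
Unit vector along 340° is (sin 340°, cos 340°) = (-0.3420, 0.9397).
Slope in that direction = a·(-0.3420) + b·(0.9397) = 0.77353.
Apparent dip = arctan|0.77353| = 37.7° (true dip is 39.8°, so apparent ≤ true as expected).

37.7°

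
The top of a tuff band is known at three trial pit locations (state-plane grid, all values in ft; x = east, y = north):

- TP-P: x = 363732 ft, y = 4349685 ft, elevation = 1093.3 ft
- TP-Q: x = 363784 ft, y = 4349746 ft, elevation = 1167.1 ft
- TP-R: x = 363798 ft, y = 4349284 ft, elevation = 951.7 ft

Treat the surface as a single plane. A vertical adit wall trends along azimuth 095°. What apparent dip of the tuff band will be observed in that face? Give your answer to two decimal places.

38.53°

Two edge vectors: TP-P→TP-Q = (52, 61, 73.8), TP-P→TP-R = (66, -401, -141.6).
Normal n = (TP-P→TP-Q) × (TP-P→TP-R) = (20956.2, 12234, -24878).
So ∂z/∂x = −n_x/n_z = 0.84236 and ∂z/∂y = −n_y/n_z = 0.49176.
Unit vector along 095° is (sin 95°, cos 95°) = (0.9962, -0.0872).
Slope in that direction = a·(0.9962) + b·(-0.0872) = 0.79629.
Apparent dip = arctan|0.79629| = 38.53° (true dip is 44.3°, so apparent ≤ true as expected).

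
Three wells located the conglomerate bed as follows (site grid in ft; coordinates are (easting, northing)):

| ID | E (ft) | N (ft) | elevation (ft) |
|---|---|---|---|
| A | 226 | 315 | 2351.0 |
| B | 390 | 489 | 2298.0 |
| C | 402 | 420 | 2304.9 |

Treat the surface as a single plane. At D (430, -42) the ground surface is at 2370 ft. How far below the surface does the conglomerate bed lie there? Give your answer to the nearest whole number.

9 ft

Two edge vectors: A→B = (164, 174, -53), A→C = (176, 105, -46.1).
Normal n = (A→B) × (A→C) = (-2456.4, -1767.6, -13404).
So ∂z/∂E = −n_x/n_z = −0.18326 and ∂z/∂N = −n_y/n_z = −0.13187.
Intercept c from A: 2351 + 41.42 + 41.54 = 2433.96.
At (430, -42): z_contact = −78.8 + 5.5 + 2433.96 = 2360.7 ft.
Depth below ground = 2370 − 2360.7 = 9 ft.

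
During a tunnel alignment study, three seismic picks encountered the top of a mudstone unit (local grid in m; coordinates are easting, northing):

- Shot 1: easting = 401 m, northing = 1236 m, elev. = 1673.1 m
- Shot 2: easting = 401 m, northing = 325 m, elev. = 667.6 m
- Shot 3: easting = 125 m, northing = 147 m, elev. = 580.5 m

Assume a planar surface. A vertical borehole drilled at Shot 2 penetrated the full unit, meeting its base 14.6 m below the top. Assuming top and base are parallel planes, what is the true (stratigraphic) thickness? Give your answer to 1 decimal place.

9.5 m

Two edge vectors: Shot 1→Shot 2 = (0, -911, -1005.5), Shot 1→Shot 3 = (-276, -1089, -1092.6).
Normal n = (Shot 1→Shot 2) × (Shot 1→Shot 3) = (-99630.9, 277518, -251436).
So ∂z/∂easting = −n_x/n_z = −0.39625 and ∂z/∂northing = −n_y/n_z = 1.10373.
|∇z| = √(a²+b²) = 1.17270, so dip δ = arctan(1.17270) = 49.54°.
True thickness = vertical thickness × cos δ = 14.6 × cos 49.54° = 9.5 m.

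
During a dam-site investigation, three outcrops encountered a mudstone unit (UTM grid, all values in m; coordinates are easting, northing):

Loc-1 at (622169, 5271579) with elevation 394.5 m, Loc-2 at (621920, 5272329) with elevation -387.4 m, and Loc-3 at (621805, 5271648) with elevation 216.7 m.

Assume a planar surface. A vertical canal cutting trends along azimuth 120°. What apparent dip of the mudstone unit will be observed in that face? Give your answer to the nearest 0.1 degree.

36.4°

Two edge vectors: Loc-1→Loc-2 = (-249, 750, -781.9), Loc-1→Loc-3 = (-364, 69, -177.8).
Normal n = (Loc-1→Loc-2) × (Loc-1→Loc-3) = (-79398.9, 240339.4, 255819).
So ∂z/∂easting = −n_x/n_z = 0.31037 and ∂z/∂northing = −n_y/n_z = −0.93949.
Unit vector along 120° is (sin 120°, cos 120°) = (0.8660, -0.5000).
Slope in that direction = a·(0.8660) + b·(-0.5000) = 0.73853.
Apparent dip = arctan|0.73853| = 36.4° (true dip is 44.7°, so apparent ≤ true as expected).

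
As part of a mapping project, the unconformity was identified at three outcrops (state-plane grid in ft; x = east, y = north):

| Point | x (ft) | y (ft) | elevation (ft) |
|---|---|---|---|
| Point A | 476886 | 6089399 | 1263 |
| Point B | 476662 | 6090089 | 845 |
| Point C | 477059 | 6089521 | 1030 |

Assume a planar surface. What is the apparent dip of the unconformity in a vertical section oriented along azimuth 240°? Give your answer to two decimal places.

Two edge vectors: Point A→Point B = (-224, 690, -418), Point A→Point C = (173, 122, -233).
Normal n = (Point A→Point B) × (Point A→Point C) = (-109774, -124506, -146698).
So ∂z/∂x = −n_x/n_z = −0.74830 and ∂z/∂y = −n_y/n_z = −0.84872.
Unit vector along 240° is (sin 240°, cos 240°) = (-0.8660, -0.5000).
Slope in that direction = a·(-0.8660) + b·(-0.5000) = 1.07241.
Apparent dip = arctan|1.07241| = 47.00° (true dip is 48.5°, so apparent ≤ true as expected).

47.00°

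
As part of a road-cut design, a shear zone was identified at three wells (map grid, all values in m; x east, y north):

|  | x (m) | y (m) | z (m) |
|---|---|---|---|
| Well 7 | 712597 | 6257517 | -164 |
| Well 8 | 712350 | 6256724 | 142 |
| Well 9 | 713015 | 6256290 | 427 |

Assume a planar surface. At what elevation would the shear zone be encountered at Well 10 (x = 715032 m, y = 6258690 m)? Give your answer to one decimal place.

-312.6 m

Two edge vectors: Well 7→Well 8 = (-247, -793, 306), Well 7→Well 9 = (418, -1227, 591).
Normal n = (Well 7→Well 8) × (Well 7→Well 9) = (-93201, 273885, 634543).
So ∂z/∂x = −n_x/n_z = 0.146878935 and ∂z/∂y = −n_y/n_z = −0.431625595.
Intercept c from Well 7: -164 − 104665.49 + 2700904.50 = 2596075.01.
At (715032, 6258690): z = 105023.1 − 2701410.8 + 2596075.01 = -312.6 m.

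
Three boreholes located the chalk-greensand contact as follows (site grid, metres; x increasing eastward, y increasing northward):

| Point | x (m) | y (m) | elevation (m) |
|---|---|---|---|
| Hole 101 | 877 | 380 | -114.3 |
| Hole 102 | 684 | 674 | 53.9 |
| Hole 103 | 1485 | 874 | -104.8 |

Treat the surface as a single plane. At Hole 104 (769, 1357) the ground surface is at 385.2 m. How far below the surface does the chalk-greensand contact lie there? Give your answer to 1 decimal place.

Two edge vectors: Hole 101→Hole 102 = (-193, 294, 168.2), Hole 101→Hole 103 = (608, 494, 9.5).
Normal n = (Hole 101→Hole 102) × (Hole 101→Hole 103) = (-80297.8, 104099.1, -274094).
So ∂z/∂x = −n_x/n_z = −0.292957 and ∂z/∂y = −n_y/n_z = 0.379793.
Intercept c from Hole 101: -114.3 + 256.92 − 144.32 = −1.70.
At (769, 1357): z_contact = −225.28 + 515.38 − 1.70 = 288.40 m.
Depth below ground = 385.2 − 288.40 = 96.8 m.

96.8 m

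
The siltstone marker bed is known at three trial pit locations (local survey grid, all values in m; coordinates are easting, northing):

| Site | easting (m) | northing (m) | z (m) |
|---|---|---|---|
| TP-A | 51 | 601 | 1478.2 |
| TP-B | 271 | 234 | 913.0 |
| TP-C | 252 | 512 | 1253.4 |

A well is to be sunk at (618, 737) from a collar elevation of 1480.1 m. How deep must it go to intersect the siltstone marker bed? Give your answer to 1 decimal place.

177.8 m

Let the plane be z = a·easting + b·northing + c.
TP-B−TP-A: 220a − 367b = −565.2;  TP-C−TP-A: 201a − 89b = −224.8.
Solving gives a = −0.59422, b = 1.18385.
Then c = 1478.2 − a·51 − b·601 = 797.01.
At (618, 737): z_contact = −367.23 + 872.50 + 797.01 = 1302.28 m.
Depth below ground = 1480.1 − 1302.28 = 177.8 m.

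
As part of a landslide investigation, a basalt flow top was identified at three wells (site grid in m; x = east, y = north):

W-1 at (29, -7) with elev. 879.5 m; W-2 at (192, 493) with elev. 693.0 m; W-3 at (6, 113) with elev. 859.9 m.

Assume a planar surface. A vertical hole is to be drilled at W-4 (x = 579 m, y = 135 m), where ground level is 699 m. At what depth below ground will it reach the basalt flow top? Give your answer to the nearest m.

Let the plane be z = a·x + b·y + c.
W-2−W-1: 163a + 500b = −186.5;  W-3−W-1: −23a + 120b = −19.6.
Solving gives a = −0.40502, b = −0.24096.
Then c = 879.5 − a·29 − b·-7 = 889.56.
At (579, 135): z_contact = −234.5 − 32.5 + 889.56 = 622.5 m.
Depth below ground = 699 − 622.5 = 76 m.

76 m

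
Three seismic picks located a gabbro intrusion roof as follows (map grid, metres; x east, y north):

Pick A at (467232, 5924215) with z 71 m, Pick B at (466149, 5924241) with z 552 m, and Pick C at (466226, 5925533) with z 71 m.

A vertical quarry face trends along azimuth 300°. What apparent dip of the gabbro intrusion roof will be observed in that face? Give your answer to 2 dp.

12.36°

Two edge vectors: Pick A→Pick B = (-1083, 26, 481), Pick A→Pick C = (-1006, 1318, 0).
Normal n = (Pick A→Pick B) × (Pick A→Pick C) = (-633958, -483886, -1401238).
So ∂z/∂x = −n_x/n_z = −0.45243 and ∂z/∂y = −n_y/n_z = −0.34533.
Unit vector along 300° is (sin 300°, cos 300°) = (-0.8660, 0.5000).
Slope in that direction = a·(-0.8660) + b·(0.5000) = 0.21915.
Apparent dip = arctan|0.21915| = 12.36° (true dip is 29.6°, so apparent ≤ true as expected).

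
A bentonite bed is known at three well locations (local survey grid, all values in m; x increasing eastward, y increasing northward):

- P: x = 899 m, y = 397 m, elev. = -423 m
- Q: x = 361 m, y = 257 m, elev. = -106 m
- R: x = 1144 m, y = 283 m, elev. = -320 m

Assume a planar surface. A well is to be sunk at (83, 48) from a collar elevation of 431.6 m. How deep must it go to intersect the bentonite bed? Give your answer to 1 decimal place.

183.6 m

Two edge vectors: P→Q = (-538, -140, 317), P→R = (245, -114, 103).
Normal n = (P→Q) × (P→R) = (21718, 133079, 95632).
So ∂z/∂x = −n_x/n_z = −0.227100 and ∂z/∂y = −n_y/n_z = −1.391574.
Intercept c from P: -423 + 204.16 + 552.45 = 333.62.
At (83, 48): z_contact = −18.85 − 66.80 + 333.62 = 247.97 m.
Depth below ground = 431.6 − 247.97 = 183.6 m.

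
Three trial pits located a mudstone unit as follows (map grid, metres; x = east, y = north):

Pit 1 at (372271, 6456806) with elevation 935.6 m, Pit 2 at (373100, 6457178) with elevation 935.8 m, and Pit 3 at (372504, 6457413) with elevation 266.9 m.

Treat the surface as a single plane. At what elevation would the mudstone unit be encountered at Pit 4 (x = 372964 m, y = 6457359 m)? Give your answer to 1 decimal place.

613.6 m

Let the plane be z = a·x + b·y + c.
Pit 2−Pit 1: 829a + 372b = 0.2;  Pit 3−Pit 1: 233a + 607b = −668.7.
Solving gives a = 0.597507004, b = −1.331003512.
Then c = 935.6 − a·372271 − b·6456806 = 8372532.53.
At (372964, 6457359): z = 222848.6 − 8594767.5 + 8372532.53 = 613.6 m.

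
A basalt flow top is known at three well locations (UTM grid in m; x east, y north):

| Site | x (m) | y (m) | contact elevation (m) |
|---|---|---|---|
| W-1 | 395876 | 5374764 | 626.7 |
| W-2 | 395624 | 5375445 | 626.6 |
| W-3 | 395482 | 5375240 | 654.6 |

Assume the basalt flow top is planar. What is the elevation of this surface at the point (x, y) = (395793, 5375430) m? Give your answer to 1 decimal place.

Let the plane be z = a·x + b·y + c.
W-2−W-1: −252a + 681b = −0.1;  W-3−W-1: −394a + 476b = 27.9.
Solving gives a = −0.128385301, b = −0.047655060.
Then c = 626.7 − a·395876 − b·5374764 = 307586.06.
At (395793, 5375430): z = −50814.0 − 256166.4 + 307586.06 = 605.6 m.

605.6 m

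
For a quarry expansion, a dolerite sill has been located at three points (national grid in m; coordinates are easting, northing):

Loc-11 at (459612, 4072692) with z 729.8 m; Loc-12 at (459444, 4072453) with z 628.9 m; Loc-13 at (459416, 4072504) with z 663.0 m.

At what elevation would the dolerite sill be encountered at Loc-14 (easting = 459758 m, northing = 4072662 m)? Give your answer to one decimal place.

Let the plane be z = a·easting + b·northing + c.
Loc-12−Loc-11: −168a − 239b = −100.9;  Loc-13−Loc-11: −196a − 188b = −66.8.
Solving gives a = −0.196854522, b = 0.560550459.
Then c = 729.8 − a·459612 − b·4072692 = −2191742.87.
At (459758, 4072662): z = −90505.4 + 2282932.6 − 2191742.87 = 684.2 m.

684.2 m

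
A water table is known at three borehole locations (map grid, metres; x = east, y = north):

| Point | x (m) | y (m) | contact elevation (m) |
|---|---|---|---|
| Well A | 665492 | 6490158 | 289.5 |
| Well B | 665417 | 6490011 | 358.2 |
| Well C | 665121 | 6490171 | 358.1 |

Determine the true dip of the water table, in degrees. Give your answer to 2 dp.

Let the plane be z = a·x + b·y + c.
Well B−Well A: −75a − 147b = 68.7;  Well C−Well A: −371a + 13b = 68.6.
Solving gives a = −0.19775, b = −0.36646.
Gradient magnitude |∇z| = √(a² + b²) = √(0.03910 + 0.13429) = 0.41641.
True dip = arctan(0.41641) = 22.61°, dipping toward NNE (azimuth ≈ 028°).

22.61°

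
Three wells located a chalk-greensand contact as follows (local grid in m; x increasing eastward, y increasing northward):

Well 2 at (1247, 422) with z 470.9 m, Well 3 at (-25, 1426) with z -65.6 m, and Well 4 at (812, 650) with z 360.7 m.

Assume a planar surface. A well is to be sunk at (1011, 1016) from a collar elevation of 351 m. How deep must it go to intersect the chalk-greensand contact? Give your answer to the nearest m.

239 m

Let the plane be z = a·x + b·y + c.
Well 3−Well 2: −1272a + 1004b = −536.5;  Well 4−Well 2: −435a + 228b = −110.2.
Solving gives a = −0.07961, b = −0.63523.
Then c = 470.9 − a·1247 − b·422 = 838.24.
At (1011, 1016): z_contact = −80.5 − 645.4 + 838.24 = 112.4 m.
Depth below ground = 351 − 112.4 = 239 m.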